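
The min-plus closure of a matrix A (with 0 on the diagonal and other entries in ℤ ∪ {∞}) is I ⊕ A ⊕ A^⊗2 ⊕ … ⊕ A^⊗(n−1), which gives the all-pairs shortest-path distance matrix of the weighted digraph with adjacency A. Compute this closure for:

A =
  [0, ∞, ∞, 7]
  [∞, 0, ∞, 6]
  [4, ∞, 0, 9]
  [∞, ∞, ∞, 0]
Closure =
  [0, ∞, ∞, 7]
  [∞, 0, ∞, 6]
  [4, ∞, 0, 9]
  [∞, ∞, ∞, 0]

This is the Floyd-Warshall all-pairs shortest-path computation. For each intermediate vertex k = 0, 1, …, 3, update dist[i][j] ← min(dist[i][j], dist[i][k] + dist[k][j]). The final matrix gives, for each (i, j), the minimum total weight of any directed path from i to j (possibly empty when i = j).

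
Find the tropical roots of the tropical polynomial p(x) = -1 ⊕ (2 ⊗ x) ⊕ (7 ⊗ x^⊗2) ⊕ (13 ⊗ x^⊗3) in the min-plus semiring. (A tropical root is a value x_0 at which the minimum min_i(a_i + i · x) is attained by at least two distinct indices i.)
Roots: {-6, -5, -3}

Each tropical root is a break point of the lower envelope of the lines y = a_i + i · x (there are 4 lines, with slopes 0, 1, ..., 3). Only the lines that attain the minimum somewhere contribute to roots; other lines are dominated. Here the surviving (envelope) indices are i = 3, i = 2, i = 1, i = 0.
Intersections between consecutive envelope lines give the roots: for adjacent envelope indices i < j the intersection is x = (a_i − a_j) / (j − i). Reading off the sorted break points: {-6, -5, -3}.
Verification: at each break x_0, at least two indices attain the minimum of min_i(a_i + i · x_0).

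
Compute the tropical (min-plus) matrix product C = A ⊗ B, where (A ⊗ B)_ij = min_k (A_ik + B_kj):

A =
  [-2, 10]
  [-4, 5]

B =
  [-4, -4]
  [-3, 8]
A ⊗ B =
  [-6, -6]
  [-8, -8]

Apply the min-plus product entry-by-entry:
  C[0][0] = min over k of (A[0][0] + B[0][0] = -2 + -4 = -6, A[0][1] + B[1][0] = 10 + -3 = 7) = -6 (attained at k = 0)
  C[0][1] = min over k of (A[0][0] + B[0][1] = -2 + -4 = -6, A[0][1] + B[1][1] = 10 + 8 = 18) = -6 (attained at k = 0)
  C[1][0] = min over k of (A[1][0] + B[0][0] = -4 + -4 = -8, A[1][1] + B[1][0] = 5 + -3 = 2) = -8 (attained at k = 0)
  C[1][1] = min over k of (A[1][0] + B[0][1] = -4 + -4 = -8, A[1][1] + B[1][1] = 5 + 8 = 13) = -8 (attained at k = 0)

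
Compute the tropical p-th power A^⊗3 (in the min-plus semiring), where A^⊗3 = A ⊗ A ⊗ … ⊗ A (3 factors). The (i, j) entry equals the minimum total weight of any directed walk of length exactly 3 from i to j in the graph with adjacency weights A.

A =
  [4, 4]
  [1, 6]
A^⊗3 =
  [9, 9]
  [6, 9]

Each entry (A^⊗3)_ij equals the minimum over all length-3 walks i = v_0 → v_1 → … → v_3 = j of Σ_t A[v_t][v_{t+1}]. For example, for (i, j) = (0, 1) we minimise over 4 possible intermediate vertex sequences; the minimum is 9, attained along the walk 0 → 1 → 0 → 1.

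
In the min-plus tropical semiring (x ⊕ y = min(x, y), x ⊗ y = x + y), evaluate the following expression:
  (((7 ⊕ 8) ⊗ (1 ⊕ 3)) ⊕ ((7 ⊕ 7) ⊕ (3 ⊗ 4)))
(((7 ⊕ 8) ⊗ (1 ⊕ 3)) ⊕ ((7 ⊕ 7) ⊕ (3 ⊗ 4))) = 7

Expand innermost to outermost. Recall ⊕ takes the minimum of its arguments and ⊗ takes their sum. Working out the expression (((7 ⊕ 8) ⊗ (1 ⊕ 3)) ⊕ ((7 ⊕ 7) ⊕ (3 ⊗ 4))) gives 7.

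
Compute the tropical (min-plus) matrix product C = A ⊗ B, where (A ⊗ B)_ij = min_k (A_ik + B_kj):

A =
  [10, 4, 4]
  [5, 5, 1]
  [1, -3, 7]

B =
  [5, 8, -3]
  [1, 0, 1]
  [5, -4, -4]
A ⊗ B =
  [5, 0, 0]
  [6, -3, -3]
  [-2, -3, -2]

Apply the min-plus product entry-by-entry:
  C[0][0] = min over k of (A[0][0] + B[0][0] = 10 + 5 = 15, A[0][1] + B[1][0] = 4 + 1 = 5, A[0][2] + B[2][0] = 4 + 5 = 9) = 5 (attained at k = 1)
  C[0][1] = min over k of (A[0][0] + B[0][1] = 10 + 8 = 18, A[0][1] + B[1][1] = 4 + 0 = 4, A[0][2] + B[2][1] = 4 + -4 = 0) = 0 (attained at k = 2)
  C[0][2] = min over k of (A[0][0] + B[0][2] = 10 + -3 = 7, A[0][1] + B[1][2] = 4 + 1 = 5, A[0][2] + B[2][2] = 4 + -4 = 0) = 0 (attained at k = 2)
  C[1][0] = min over k of (A[1][0] + B[0][0] = 5 + 5 = 10, A[1][1] + B[1][0] = 5 + 1 = 6, A[1][2] + B[2][0] = 1 + 5 = 6) = 6 (attained at k = 1)
  C[1][1] = min over k of (A[1][0] + B[0][1] = 5 + 8 = 13, A[1][1] + B[1][1] = 5 + 0 = 5, A[1][2] + B[2][1] = 1 + -4 = -3) = -3 (attained at k = 2)
  C[1][2] = min over k of (A[1][0] + B[0][2] = 5 + -3 = 2, A[1][1] + B[1][2] = 5 + 1 = 6, A[1][2] + B[2][2] = 1 + -4 = -3) = -3 (attained at k = 2)
  C[2][0] = min over k of (A[2][0] + B[0][0] = 1 + 5 = 6, A[2][1] + B[1][0] = -3 + 1 = -2, A[2][2] + B[2][0] = 7 + 5 = 12) = -2 (attained at k = 1)
  C[2][1] = min over k of (A[2][0] + B[0][1] = 1 + 8 = 9, A[2][1] + B[1][1] = -3 + 0 = -3, A[2][2] + B[2][1] = 7 + -4 = 3) = -3 (attained at k = 1)
  C[2][2] = min over k of (A[2][0] + B[0][2] = 1 + -3 = -2, A[2][1] + B[1][2] = -3 + 1 = -2, A[2][2] + B[2][2] = 7 + -4 = 3) = -2 (attained at k = 0)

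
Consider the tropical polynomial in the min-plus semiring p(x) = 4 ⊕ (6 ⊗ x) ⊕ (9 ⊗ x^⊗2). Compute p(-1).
p(-1) = 4

A tropical monomial a ⊗ x^⊗i evaluates to a + i · x. Evaluating each term at x = -1:
  Term 0 contributes 4 + 0 · -1 = 4
  Term 1 contributes 6 + 1 · -1 = 5
  Term 2 contributes 9 + 2 · -1 = 7
p(-1) = ⊕ of these = min[4, 5, 7] = 4.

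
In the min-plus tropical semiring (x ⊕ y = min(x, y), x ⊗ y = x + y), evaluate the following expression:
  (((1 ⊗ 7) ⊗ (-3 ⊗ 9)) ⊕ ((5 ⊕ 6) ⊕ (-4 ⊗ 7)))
(((1 ⊗ 7) ⊗ (-3 ⊗ 9)) ⊕ ((5 ⊕ 6) ⊕ (-4 ⊗ 7))) = 3

Expand innermost to outermost. Recall ⊕ takes the minimum of its arguments and ⊗ takes their sum. Working out the expression (((1 ⊗ 7) ⊗ (-3 ⊗ 9)) ⊕ ((5 ⊕ 6) ⊕ (-4 ⊗ 7))) gives 3.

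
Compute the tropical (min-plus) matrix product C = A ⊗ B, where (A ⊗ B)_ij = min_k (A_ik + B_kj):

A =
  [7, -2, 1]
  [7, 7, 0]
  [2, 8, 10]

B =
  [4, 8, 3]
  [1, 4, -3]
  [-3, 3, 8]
A ⊗ B =
  [-2, 2, -5]
  [-3, 3, 4]
  [6, 10, 5]

Apply the min-plus product entry-by-entry:
  C[0][0] = min over k of (A[0][0] + B[0][0] = 7 + 4 = 11, A[0][1] + B[1][0] = -2 + 1 = -1, A[0][2] + B[2][0] = 1 + -3 = -2) = -2 (attained at k = 2)
  C[0][1] = min over k of (A[0][0] + B[0][1] = 7 + 8 = 15, A[0][1] + B[1][1] = -2 + 4 = 2, A[0][2] + B[2][1] = 1 + 3 = 4) = 2 (attained at k = 1)
  C[0][2] = min over k of (A[0][0] + B[0][2] = 7 + 3 = 10, A[0][1] + B[1][2] = -2 + -3 = -5, A[0][2] + B[2][2] = 1 + 8 = 9) = -5 (attained at k = 1)
  C[1][0] = min over k of (A[1][0] + B[0][0] = 7 + 4 = 11, A[1][1] + B[1][0] = 7 + 1 = 8, A[1][2] + B[2][0] = 0 + -3 = -3) = -3 (attained at k = 2)
  C[1][1] = min over k of (A[1][0] + B[0][1] = 7 + 8 = 15, A[1][1] + B[1][1] = 7 + 4 = 11, A[1][2] + B[2][1] = 0 + 3 = 3) = 3 (attained at k = 2)
  C[1][2] = min over k of (A[1][0] + B[0][2] = 7 + 3 = 10, A[1][1] + B[1][2] = 7 + -3 = 4, A[1][2] + B[2][2] = 0 + 8 = 8) = 4 (attained at k = 1)
  C[2][0] = min over k of (A[2][0] + B[0][0] = 2 + 4 = 6, A[2][1] + B[1][0] = 8 + 1 = 9, A[2][2] + B[2][0] = 10 + -3 = 7) = 6 (attained at k = 0)
  C[2][1] = min over k of (A[2][0] + B[0][1] = 2 + 8 = 10, A[2][1] + B[1][1] = 8 + 4 = 12, A[2][2] + B[2][1] = 10 + 3 = 13) = 10 (attained at k = 0)
  C[2][2] = min over k of (A[2][0] + B[0][2] = 2 + 3 = 5, A[2][1] + B[1][2] = 8 + -3 = 5, A[2][2] + B[2][2] = 10 + 8 = 18) = 5 (attained at k = 0)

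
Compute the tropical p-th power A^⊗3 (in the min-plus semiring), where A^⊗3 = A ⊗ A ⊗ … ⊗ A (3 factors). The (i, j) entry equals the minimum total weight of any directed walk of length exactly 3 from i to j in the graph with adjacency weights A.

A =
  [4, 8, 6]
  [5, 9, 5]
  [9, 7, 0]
A^⊗3 =
  [12, 13, 6]
  [13, 12, 5]
  [9, 7, 0]

Each entry (A^⊗3)_ij equals the minimum over all length-3 walks i = v_0 → v_1 → … → v_3 = j of Σ_t A[v_t][v_{t+1}]. For example, for (i, j) = (0, 2) we minimise over 9 possible intermediate vertex sequences; the minimum is 6, attained along the walk 0 → 2 → 2 → 2.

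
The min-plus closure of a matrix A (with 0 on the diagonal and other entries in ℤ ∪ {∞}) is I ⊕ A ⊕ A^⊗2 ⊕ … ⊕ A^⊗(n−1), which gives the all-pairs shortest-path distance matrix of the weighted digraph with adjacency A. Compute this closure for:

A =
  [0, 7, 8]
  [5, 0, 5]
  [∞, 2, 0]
Closure =
  [0, 7, 8]
  [5, 0, 5]
  [7, 2, 0]

This is the Floyd-Warshall all-pairs shortest-path computation. For each intermediate vertex k = 0, 1, …, 2, update dist[i][j] ← min(dist[i][j], dist[i][k] + dist[k][j]). The final matrix gives, for each (i, j), the minimum total weight of any directed path from i to j (possibly empty when i = j).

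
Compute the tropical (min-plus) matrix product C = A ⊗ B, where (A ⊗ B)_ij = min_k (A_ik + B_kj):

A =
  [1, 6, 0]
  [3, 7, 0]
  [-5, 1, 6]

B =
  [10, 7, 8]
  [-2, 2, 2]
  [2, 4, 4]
A ⊗ B =
  [2, 4, 4]
  [2, 4, 4]
  [-1, 2, 3]

Apply the min-plus product entry-by-entry:
  C[0][0] = min over k of (A[0][0] + B[0][0] = 1 + 10 = 11, A[0][1] + B[1][0] = 6 + -2 = 4, A[0][2] + B[2][0] = 0 + 2 = 2) = 2 (attained at k = 2)
  C[0][1] = min over k of (A[0][0] + B[0][1] = 1 + 7 = 8, A[0][1] + B[1][1] = 6 + 2 = 8, A[0][2] + B[2][1] = 0 + 4 = 4) = 4 (attained at k = 2)
  C[0][2] = min over k of (A[0][0] + B[0][2] = 1 + 8 = 9, A[0][1] + B[1][2] = 6 + 2 = 8, A[0][2] + B[2][2] = 0 + 4 = 4) = 4 (attained at k = 2)
  C[1][0] = min over k of (A[1][0] + B[0][0] = 3 + 10 = 13, A[1][1] + B[1][0] = 7 + -2 = 5, A[1][2] + B[2][0] = 0 + 2 = 2) = 2 (attained at k = 2)
  C[1][1] = min over k of (A[1][0] + B[0][1] = 3 + 7 = 10, A[1][1] + B[1][1] = 7 + 2 = 9, A[1][2] + B[2][1] = 0 + 4 = 4) = 4 (attained at k = 2)
  C[1][2] = min over k of (A[1][0] + B[0][2] = 3 + 8 = 11, A[1][1] + B[1][2] = 7 + 2 = 9, A[1][2] + B[2][2] = 0 + 4 = 4) = 4 (attained at k = 2)
  C[2][0] = min over k of (A[2][0] + B[0][0] = -5 + 10 = 5, A[2][1] + B[1][0] = 1 + -2 = -1, A[2][2] + B[2][0] = 6 + 2 = 8) = -1 (attained at k = 1)
  C[2][1] = min over k of (A[2][0] + B[0][1] = -5 + 7 = 2, A[2][1] + B[1][1] = 1 + 2 = 3, A[2][2] + B[2][1] = 6 + 4 = 10) = 2 (attained at k = 0)
  C[2][2] = min over k of (A[2][0] + B[0][2] = -5 + 8 = 3, A[2][1] + B[1][2] = 1 + 2 = 3, A[2][2] + B[2][2] = 6 + 4 = 10) = 3 (attained at k = 0)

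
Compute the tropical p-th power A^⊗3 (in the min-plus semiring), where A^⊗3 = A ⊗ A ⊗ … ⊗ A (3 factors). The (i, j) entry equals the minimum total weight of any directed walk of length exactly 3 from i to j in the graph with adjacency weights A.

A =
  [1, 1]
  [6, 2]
A^⊗3 =
  [3, 3]
  [8, 6]

Each entry (A^⊗3)_ij equals the minimum over all length-3 walks i = v_0 → v_1 → … → v_3 = j of Σ_t A[v_t][v_{t+1}]. For example, for (i, j) = (0, 1) we minimise over 4 possible intermediate vertex sequences; the minimum is 3, attained along the walk 0 → 0 → 0 → 1.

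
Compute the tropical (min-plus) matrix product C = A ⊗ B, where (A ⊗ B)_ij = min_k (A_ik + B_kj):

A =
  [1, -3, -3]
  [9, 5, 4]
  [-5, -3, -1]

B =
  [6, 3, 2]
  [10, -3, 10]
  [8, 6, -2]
A ⊗ B =
  [5, -6, -5]
  [12, 2, 2]
  [1, -6, -3]

Apply the min-plus product entry-by-entry:
  C[0][0] = min over k of (A[0][0] + B[0][0] = 1 + 6 = 7, A[0][1] + B[1][0] = -3 + 10 = 7, A[0][2] + B[2][0] = -3 + 8 = 5) = 5 (attained at k = 2)
  C[0][1] = min over k of (A[0][0] + B[0][1] = 1 + 3 = 4, A[0][1] + B[1][1] = -3 + -3 = -6, A[0][2] + B[2][1] = -3 + 6 = 3) = -6 (attained at k = 1)
  C[0][2] = min over k of (A[0][0] + B[0][2] = 1 + 2 = 3, A[0][1] + B[1][2] = -3 + 10 = 7, A[0][2] + B[2][2] = -3 + -2 = -5) = -5 (attained at k = 2)
  C[1][0] = min over k of (A[1][0] + B[0][0] = 9 + 6 = 15, A[1][1] + B[1][0] = 5 + 10 = 15, A[1][2] + B[2][0] = 4 + 8 = 12) = 12 (attained at k = 2)
  C[1][1] = min over k of (A[1][0] + B[0][1] = 9 + 3 = 12, A[1][1] + B[1][1] = 5 + -3 = 2, A[1][2] + B[2][1] = 4 + 6 = 10) = 2 (attained at k = 1)
  C[1][2] = min over k of (A[1][0] + B[0][2] = 9 + 2 = 11, A[1][1] + B[1][2] = 5 + 10 = 15, A[1][2] + B[2][2] = 4 + -2 = 2) = 2 (attained at k = 2)
  C[2][0] = min over k of (A[2][0] + B[0][0] = -5 + 6 = 1, A[2][1] + B[1][0] = -3 + 10 = 7, A[2][2] + B[2][0] = -1 + 8 = 7) = 1 (attained at k = 0)
  C[2][1] = min over k of (A[2][0] + B[0][1] = -5 + 3 = -2, A[2][1] + B[1][1] = -3 + -3 = -6, A[2][2] + B[2][1] = -1 + 6 = 5) = -6 (attained at k = 1)
  C[2][2] = min over k of (A[2][0] + B[0][2] = -5 + 2 = -3, A[2][1] + B[1][2] = -3 + 10 = 7, A[2][2] + B[2][2] = -1 + -2 = -3) = -3 (attained at k = 0)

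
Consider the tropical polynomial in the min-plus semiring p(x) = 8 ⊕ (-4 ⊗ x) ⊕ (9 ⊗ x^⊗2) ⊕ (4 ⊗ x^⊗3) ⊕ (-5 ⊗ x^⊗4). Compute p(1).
p(1) = -3

A tropical monomial a ⊗ x^⊗i evaluates to a + i · x. Evaluating each term at x = 1:
  Term 0 contributes 8 + 0 · 1 = 8
  Term 1 contributes -4 + 1 · 1 = -3
  Term 2 contributes 9 + 2 · 1 = 11
  Term 3 contributes 4 + 3 · 1 = 7
  Term 4 contributes -5 + 4 · 1 = -1
p(1) = ⊕ of these = min[8, -3, 11, 7, -1] = -3.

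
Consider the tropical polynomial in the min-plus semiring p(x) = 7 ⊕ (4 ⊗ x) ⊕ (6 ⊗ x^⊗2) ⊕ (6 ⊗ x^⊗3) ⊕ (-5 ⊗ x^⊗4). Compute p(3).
p(3) = 7

A tropical monomial a ⊗ x^⊗i evaluates to a + i · x. Evaluating each term at x = 3:
  Term 0 contributes 7 + 0 · 3 = 7
  Term 1 contributes 4 + 1 · 3 = 7
  Term 2 contributes 6 + 2 · 3 = 12
  Term 3 contributes 6 + 3 · 3 = 15
  Term 4 contributes -5 + 4 · 3 = 7
p(3) = ⊕ of these = min[7, 7, 12, 15, 7] = 7.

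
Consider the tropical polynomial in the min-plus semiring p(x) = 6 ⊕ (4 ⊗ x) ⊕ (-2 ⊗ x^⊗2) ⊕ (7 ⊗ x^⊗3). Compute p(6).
p(6) = 6

A tropical monomial a ⊗ x^⊗i evaluates to a + i · x. Evaluating each term at x = 6:
  Term 0 contributes 6 + 0 · 6 = 6
  Term 1 contributes 4 + 1 · 6 = 10
  Term 2 contributes -2 + 2 · 6 = 10
  Term 3 contributes 7 + 3 · 6 = 25
p(6) = ⊕ of these = min[6, 10, 10, 25] = 6.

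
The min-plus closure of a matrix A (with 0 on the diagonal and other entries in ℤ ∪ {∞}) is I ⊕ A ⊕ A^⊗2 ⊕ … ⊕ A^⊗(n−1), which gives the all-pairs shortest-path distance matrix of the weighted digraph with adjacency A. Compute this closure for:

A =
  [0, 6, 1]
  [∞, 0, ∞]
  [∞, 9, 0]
Closure =
  [0, 6, 1]
  [∞, 0, ∞]
  [∞, 9, 0]

This is the Floyd-Warshall all-pairs shortest-path computation. For each intermediate vertex k = 0, 1, …, 2, update dist[i][j] ← min(dist[i][j], dist[i][k] + dist[k][j]). The final matrix gives, for each (i, j), the minimum total weight of any directed path from i to j (possibly empty when i = j).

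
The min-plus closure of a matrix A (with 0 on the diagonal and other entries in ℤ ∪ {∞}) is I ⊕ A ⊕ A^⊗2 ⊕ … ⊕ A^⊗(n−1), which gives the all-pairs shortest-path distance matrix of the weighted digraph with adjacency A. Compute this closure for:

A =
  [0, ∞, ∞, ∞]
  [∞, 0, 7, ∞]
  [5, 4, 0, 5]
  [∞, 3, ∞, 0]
Closure =
  [0, ∞, ∞, ∞]
  [12, 0, 7, 12]
  [5, 4, 0, 5]
  [15, 3, 10, 0]

This is the Floyd-Warshall all-pairs shortest-path computation. For each intermediate vertex k = 0, 1, …, 3, update dist[i][j] ← min(dist[i][j], dist[i][k] + dist[k][j]). The final matrix gives, for each (i, j), the minimum total weight of any directed path from i to j (possibly empty when i = j).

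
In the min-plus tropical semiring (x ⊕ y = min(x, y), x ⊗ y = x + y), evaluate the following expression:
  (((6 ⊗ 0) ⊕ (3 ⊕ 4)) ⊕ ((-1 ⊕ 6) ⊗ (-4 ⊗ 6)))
(((6 ⊗ 0) ⊕ (3 ⊕ 4)) ⊕ ((-1 ⊕ 6) ⊗ (-4 ⊗ 6))) = 1

Expand innermost to outermost. Recall ⊕ takes the minimum of its arguments and ⊗ takes their sum. Working out the expression (((6 ⊗ 0) ⊕ (3 ⊕ 4)) ⊕ ((-1 ⊕ 6) ⊗ (-4 ⊗ 6))) gives 1.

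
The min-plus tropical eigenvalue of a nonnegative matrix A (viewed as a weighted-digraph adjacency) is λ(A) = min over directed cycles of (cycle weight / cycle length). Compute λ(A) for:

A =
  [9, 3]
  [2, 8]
λ(A) = 5/2

Enumerate directed cycles and compute their means (weight / length). Sample:
  cycle 0 → 0: weight = 9, length = 1, mean = 9/1 ≈ 9.000
  cycle 1 → 1: weight = 8, length = 1, mean = 8/1 ≈ 8.000
  cycle 0 → 1 → 0: weight = 5, length = 2, mean = 5/2 ≈ 2.500
  cycle 1 → 0 → 1: weight = 5, length = 2, mean = 5/2 ≈ 2.500
Minimum mean = 2.500, attained e.g. along the cycle 0 → 1 → 0 with weight 5 and length 2. So λ(A) = 5/2 = 5/2.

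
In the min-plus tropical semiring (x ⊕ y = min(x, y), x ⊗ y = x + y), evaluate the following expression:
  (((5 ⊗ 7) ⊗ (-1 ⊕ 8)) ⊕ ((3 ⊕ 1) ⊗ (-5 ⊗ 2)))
(((5 ⊗ 7) ⊗ (-1 ⊕ 8)) ⊕ ((3 ⊕ 1) ⊗ (-5 ⊗ 2))) = -2

Expand innermost to outermost. Recall ⊕ takes the minimum of its arguments and ⊗ takes their sum. Working out the expression (((5 ⊗ 7) ⊗ (-1 ⊕ 8)) ⊕ ((3 ⊕ 1) ⊗ (-5 ⊗ 2))) gives -2.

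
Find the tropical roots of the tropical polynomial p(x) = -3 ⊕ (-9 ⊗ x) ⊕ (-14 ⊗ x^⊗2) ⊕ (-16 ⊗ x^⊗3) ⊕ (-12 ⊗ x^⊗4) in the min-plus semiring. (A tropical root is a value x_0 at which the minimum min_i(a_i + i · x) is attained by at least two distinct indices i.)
Roots: {-4, 2, 5, 6}

Each tropical root is a break point of the lower envelope of the lines y = a_i + i · x (there are 5 lines, with slopes 0, 1, ..., 4). Only the lines that attain the minimum somewhere contribute to roots; other lines are dominated. Here the surviving (envelope) indices are i = 4, i = 3, i = 2, i = 1, i = 0.
Intersections between consecutive envelope lines give the roots: for adjacent envelope indices i < j the intersection is x = (a_i − a_j) / (j − i). Reading off the sorted break points: {-4, 2, 5, 6}.
Verification: at each break x_0, at least two indices attain the minimum of min_i(a_i + i · x_0).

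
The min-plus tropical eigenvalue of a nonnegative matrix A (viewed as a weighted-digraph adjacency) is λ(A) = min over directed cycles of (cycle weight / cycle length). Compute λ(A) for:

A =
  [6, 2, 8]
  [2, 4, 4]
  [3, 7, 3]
λ(A) = 2

Enumerate directed cycles and compute their means (weight / length). Sample:
  cycle 0 → 0: weight = 6, length = 1, mean = 6/1 ≈ 6.000
  cycle 1 → 1: weight = 4, length = 1, mean = 4/1 ≈ 4.000
  cycle 2 → 2: weight = 3, length = 1, mean = 3/1 ≈ 3.000
  cycle 0 → 1 → 0: weight = 4, length = 2, mean = 4/2 ≈ 2.000
  cycle 0 → 2 → 0: weight = 11, length = 2, mean = 11/2 ≈ 5.500
  cycle 1 → 0 → 1: weight = 4, length = 2, mean = 4/2 ≈ 2.000
Minimum mean = 2.000, attained e.g. along the cycle 0 → 1 → 0 with weight 4 and length 2. So λ(A) = 4/2 = 2.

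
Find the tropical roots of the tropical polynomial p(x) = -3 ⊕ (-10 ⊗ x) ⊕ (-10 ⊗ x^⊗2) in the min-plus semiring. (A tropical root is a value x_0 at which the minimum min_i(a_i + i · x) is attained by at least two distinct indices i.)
Roots: {0, 7}

Each tropical root is a break point of the lower envelope of the lines y = a_i + i · x (there are 3 lines, with slopes 0, 1, ..., 2). Only the lines that attain the minimum somewhere contribute to roots; other lines are dominated. Here the surviving (envelope) indices are i = 2, i = 1, i = 0.
Intersections between consecutive envelope lines give the roots: for adjacent envelope indices i < j the intersection is x = (a_i − a_j) / (j − i). Reading off the sorted break points: {0, 7}.
Verification: at each break x_0, at least two indices attain the minimum of min_i(a_i + i · x_0).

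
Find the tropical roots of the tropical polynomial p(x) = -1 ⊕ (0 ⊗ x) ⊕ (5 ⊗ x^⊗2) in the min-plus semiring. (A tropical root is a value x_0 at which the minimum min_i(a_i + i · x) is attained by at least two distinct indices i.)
Roots: {-5, -1}

Each tropical root is a break point of the lower envelope of the lines y = a_i + i · x (there are 3 lines, with slopes 0, 1, ..., 2). Only the lines that attain the minimum somewhere contribute to roots; other lines are dominated. Here the surviving (envelope) indices are i = 2, i = 1, i = 0.
Intersections between consecutive envelope lines give the roots: for adjacent envelope indices i < j the intersection is x = (a_i − a_j) / (j − i). Reading off the sorted break points: {-5, -1}.
Verification: at each break x_0, at least two indices attain the minimum of min_i(a_i + i · x_0).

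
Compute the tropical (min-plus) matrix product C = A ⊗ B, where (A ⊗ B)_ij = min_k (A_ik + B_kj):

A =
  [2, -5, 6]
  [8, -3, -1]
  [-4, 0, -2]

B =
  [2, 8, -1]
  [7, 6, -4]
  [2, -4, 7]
A ⊗ B =
  [2, 1, -9]
  [1, -5, -7]
  [-2, -6, -5]

Apply the min-plus product entry-by-entry:
  C[0][0] = min over k of (A[0][0] + B[0][0] = 2 + 2 = 4, A[0][1] + B[1][0] = -5 + 7 = 2, A[0][2] + B[2][0] = 6 + 2 = 8) = 2 (attained at k = 1)
  C[0][1] = min over k of (A[0][0] + B[0][1] = 2 + 8 = 10, A[0][1] + B[1][1] = -5 + 6 = 1, A[0][2] + B[2][1] = 6 + -4 = 2) = 1 (attained at k = 1)
  C[0][2] = min over k of (A[0][0] + B[0][2] = 2 + -1 = 1, A[0][1] + B[1][2] = -5 + -4 = -9, A[0][2] + B[2][2] = 6 + 7 = 13) = -9 (attained at k = 1)
  C[1][0] = min over k of (A[1][0] + B[0][0] = 8 + 2 = 10, A[1][1] + B[1][0] = -3 + 7 = 4, A[1][2] + B[2][0] = -1 + 2 = 1) = 1 (attained at k = 2)
  C[1][1] = min over k of (A[1][0] + B[0][1] = 8 + 8 = 16, A[1][1] + B[1][1] = -3 + 6 = 3, A[1][2] + B[2][1] = -1 + -4 = -5) = -5 (attained at k = 2)
  C[1][2] = min over k of (A[1][0] + B[0][2] = 8 + -1 = 7, A[1][1] + B[1][2] = -3 + -4 = -7, A[1][2] + B[2][2] = -1 + 7 = 6) = -7 (attained at k = 1)
  C[2][0] = min over k of (A[2][0] + B[0][0] = -4 + 2 = -2, A[2][1] + B[1][0] = 0 + 7 = 7, A[2][2] + B[2][0] = -2 + 2 = 0) = -2 (attained at k = 0)
  C[2][1] = min over k of (A[2][0] + B[0][1] = -4 + 8 = 4, A[2][1] + B[1][1] = 0 + 6 = 6, A[2][2] + B[2][1] = -2 + -4 = -6) = -6 (attained at k = 2)
  C[2][2] = min over k of (A[2][0] + B[0][2] = -4 + -1 = -5, A[2][1] + B[1][2] = 0 + -4 = -4, A[2][2] + B[2][2] = -2 + 7 = 5) = -5 (attained at k = 0)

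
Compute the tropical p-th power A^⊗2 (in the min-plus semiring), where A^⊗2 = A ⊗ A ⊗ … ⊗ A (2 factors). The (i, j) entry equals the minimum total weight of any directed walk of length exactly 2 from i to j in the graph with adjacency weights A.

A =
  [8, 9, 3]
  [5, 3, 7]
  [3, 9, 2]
A^⊗2 =
  [6, 12, 5]
  [8, 6, 8]
  [5, 11, 4]

Each entry (A^⊗2)_ij equals the minimum over all length-2 walks i = v_0 → v_1 → … → v_2 = j of Σ_t A[v_t][v_{t+1}]. For example, for (i, j) = (0, 2) we minimise over 3 possible intermediate vertex sequences; the minimum is 5, attained along the walk 0 → 2 → 2.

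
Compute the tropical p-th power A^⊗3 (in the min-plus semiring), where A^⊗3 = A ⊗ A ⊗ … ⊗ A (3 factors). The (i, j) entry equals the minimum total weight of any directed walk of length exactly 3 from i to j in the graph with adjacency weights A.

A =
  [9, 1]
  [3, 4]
A^⊗3 =
  [8, 5]
  [7, 8]

Each entry (A^⊗3)_ij equals the minimum over all length-3 walks i = v_0 → v_1 → … → v_3 = j of Σ_t A[v_t][v_{t+1}]. For example, for (i, j) = (0, 1) we minimise over 4 possible intermediate vertex sequences; the minimum is 5, attained along the walk 0 → 1 → 0 → 1.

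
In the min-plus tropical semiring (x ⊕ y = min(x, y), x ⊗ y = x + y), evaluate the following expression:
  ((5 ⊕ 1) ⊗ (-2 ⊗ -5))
((5 ⊕ 1) ⊗ (-2 ⊗ -5)) = -6

Expand innermost to outermost. Recall ⊕ takes the minimum of its arguments and ⊗ takes their sum. Working out the expression ((5 ⊕ 1) ⊗ (-2 ⊗ -5)) gives -6.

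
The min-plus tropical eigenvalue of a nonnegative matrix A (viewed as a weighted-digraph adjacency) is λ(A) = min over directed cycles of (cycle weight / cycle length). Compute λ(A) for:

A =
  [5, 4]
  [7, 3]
λ(A) = 3

Enumerate directed cycles and compute their means (weight / length). Sample:
  cycle 0 → 0: weight = 5, length = 1, mean = 5/1 ≈ 5.000
  cycle 1 → 1: weight = 3, length = 1, mean = 3/1 ≈ 3.000
  cycle 0 → 1 → 0: weight = 11, length = 2, mean = 11/2 ≈ 5.500
  cycle 1 → 0 → 1: weight = 11, length = 2, mean = 11/2 ≈ 5.500
Minimum mean = 3.000, attained e.g. along the cycle 1 → 1 with weight 3 and length 1. So λ(A) = 3/1 = 3.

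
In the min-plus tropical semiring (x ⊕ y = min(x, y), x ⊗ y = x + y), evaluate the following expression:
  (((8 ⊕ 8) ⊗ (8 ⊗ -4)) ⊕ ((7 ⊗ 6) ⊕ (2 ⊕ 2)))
(((8 ⊕ 8) ⊗ (8 ⊗ -4)) ⊕ ((7 ⊗ 6) ⊕ (2 ⊕ 2))) = 2

Expand innermost to outermost. Recall ⊕ takes the minimum of its arguments and ⊗ takes their sum. Working out the expression (((8 ⊕ 8) ⊗ (8 ⊗ -4)) ⊕ ((7 ⊗ 6) ⊕ (2 ⊕ 2))) gives 2.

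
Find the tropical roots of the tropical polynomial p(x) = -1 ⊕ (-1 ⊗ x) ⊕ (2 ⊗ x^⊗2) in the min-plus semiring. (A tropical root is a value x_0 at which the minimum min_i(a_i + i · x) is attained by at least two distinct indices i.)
Roots: {-3, 0}

Each tropical root is a break point of the lower envelope of the lines y = a_i + i · x (there are 3 lines, with slopes 0, 1, ..., 2). Only the lines that attain the minimum somewhere contribute to roots; other lines are dominated. Here the surviving (envelope) indices are i = 2, i = 1, i = 0.
Intersections between consecutive envelope lines give the roots: for adjacent envelope indices i < j the intersection is x = (a_i − a_j) / (j − i). Reading off the sorted break points: {-3, 0}.
Verification: at each break x_0, at least two indices attain the minimum of min_i(a_i + i · x_0).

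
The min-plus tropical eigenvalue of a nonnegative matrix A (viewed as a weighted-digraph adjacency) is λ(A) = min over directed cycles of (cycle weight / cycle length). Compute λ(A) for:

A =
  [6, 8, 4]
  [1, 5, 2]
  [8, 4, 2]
λ(A) = 2

Enumerate directed cycles and compute their means (weight / length). Sample:
  cycle 0 → 0: weight = 6, length = 1, mean = 6/1 ≈ 6.000
  cycle 1 → 1: weight = 5, length = 1, mean = 5/1 ≈ 5.000
  cycle 2 → 2: weight = 2, length = 1, mean = 2/1 ≈ 2.000
  cycle 0 → 1 → 0: weight = 9, length = 2, mean = 9/2 ≈ 4.500
  cycle 0 → 2 → 0: weight = 12, length = 2, mean = 12/2 ≈ 6.000
  cycle 1 → 0 → 1: weight = 9, length = 2, mean = 9/2 ≈ 4.500
Minimum mean = 2.000, attained e.g. along the cycle 2 → 2 with weight 2 and length 1. So λ(A) = 2/1 = 2.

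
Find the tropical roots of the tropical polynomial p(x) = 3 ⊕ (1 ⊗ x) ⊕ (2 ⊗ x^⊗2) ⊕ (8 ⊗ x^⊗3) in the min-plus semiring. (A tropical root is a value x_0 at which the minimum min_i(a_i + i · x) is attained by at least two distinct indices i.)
Roots: {-6, -1, 2}

Each tropical root is a break point of the lower envelope of the lines y = a_i + i · x (there are 4 lines, with slopes 0, 1, ..., 3). Only the lines that attain the minimum somewhere contribute to roots; other lines are dominated. Here the surviving (envelope) indices are i = 3, i = 2, i = 1, i = 0.
Intersections between consecutive envelope lines give the roots: for adjacent envelope indices i < j the intersection is x = (a_i − a_j) / (j − i). Reading off the sorted break points: {-6, -1, 2}.
Verification: at each break x_0, at least two indices attain the minimum of min_i(a_i + i · x_0).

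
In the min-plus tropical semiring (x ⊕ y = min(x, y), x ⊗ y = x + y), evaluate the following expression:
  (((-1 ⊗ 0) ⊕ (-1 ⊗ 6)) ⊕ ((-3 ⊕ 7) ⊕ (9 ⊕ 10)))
(((-1 ⊗ 0) ⊕ (-1 ⊗ 6)) ⊕ ((-3 ⊕ 7) ⊕ (9 ⊕ 10))) = -3

Expand innermost to outermost. Recall ⊕ takes the minimum of its arguments and ⊗ takes their sum. Working out the expression (((-1 ⊗ 0) ⊕ (-1 ⊗ 6)) ⊕ ((-3 ⊕ 7) ⊕ (9 ⊕ 10))) gives -3.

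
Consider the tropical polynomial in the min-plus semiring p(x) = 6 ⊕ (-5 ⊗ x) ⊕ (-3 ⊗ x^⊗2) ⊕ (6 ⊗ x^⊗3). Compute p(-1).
p(-1) = -6

A tropical monomial a ⊗ x^⊗i evaluates to a + i · x. Evaluating each term at x = -1:
  Term 0 contributes 6 + 0 · -1 = 6
  Term 1 contributes -5 + 1 · -1 = -6
  Term 2 contributes -3 + 2 · -1 = -5
  Term 3 contributes 6 + 3 · -1 = 3
p(-1) = ⊕ of these = min[6, -6, -5, 3] = -6.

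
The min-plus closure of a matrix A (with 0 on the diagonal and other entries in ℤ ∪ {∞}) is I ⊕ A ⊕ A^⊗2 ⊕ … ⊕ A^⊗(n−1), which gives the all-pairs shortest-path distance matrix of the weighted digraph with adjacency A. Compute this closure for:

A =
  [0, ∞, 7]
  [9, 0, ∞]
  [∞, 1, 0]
Closure =
  [0, 8, 7]
  [9, 0, 16]
  [10, 1, 0]

This is the Floyd-Warshall all-pairs shortest-path computation. For each intermediate vertex k = 0, 1, …, 2, update dist[i][j] ← min(dist[i][j], dist[i][k] + dist[k][j]). The final matrix gives, for each (i, j), the minimum total weight of any directed path from i to j (possibly empty when i = j).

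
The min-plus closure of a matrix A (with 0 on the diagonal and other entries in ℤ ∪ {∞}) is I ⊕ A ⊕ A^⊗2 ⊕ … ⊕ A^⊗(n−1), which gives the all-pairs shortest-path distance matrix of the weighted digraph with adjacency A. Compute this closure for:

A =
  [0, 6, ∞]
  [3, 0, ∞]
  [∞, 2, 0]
Closure =
  [0, 6, ∞]
  [3, 0, ∞]
  [5, 2, 0]

This is the Floyd-Warshall all-pairs shortest-path computation. For each intermediate vertex k = 0, 1, …, 2, update dist[i][j] ← min(dist[i][j], dist[i][k] + dist[k][j]). The final matrix gives, for each (i, j), the minimum total weight of any directed path from i to j (possibly empty when i = j).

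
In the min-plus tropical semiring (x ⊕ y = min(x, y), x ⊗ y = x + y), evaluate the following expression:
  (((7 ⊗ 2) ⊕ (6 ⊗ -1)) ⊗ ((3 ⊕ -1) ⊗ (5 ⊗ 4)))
(((7 ⊗ 2) ⊕ (6 ⊗ -1)) ⊗ ((3 ⊕ -1) ⊗ (5 ⊗ 4))) = 13

Expand innermost to outermost. Recall ⊕ takes the minimum of its arguments and ⊗ takes their sum. Working out the expression (((7 ⊗ 2) ⊕ (6 ⊗ -1)) ⊗ ((3 ⊕ -1) ⊗ (5 ⊗ 4))) gives 13.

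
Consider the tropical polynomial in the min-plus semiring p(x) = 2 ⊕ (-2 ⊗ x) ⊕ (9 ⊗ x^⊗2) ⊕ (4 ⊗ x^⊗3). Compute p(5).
p(5) = 2

A tropical monomial a ⊗ x^⊗i evaluates to a + i · x. Evaluating each term at x = 5:
  Term 0 contributes 2 + 0 · 5 = 2
  Term 1 contributes -2 + 1 · 5 = 3
  Term 2 contributes 9 + 2 · 5 = 19
  Term 3 contributes 4 + 3 · 5 = 19
p(5) = ⊕ of these = min[2, 3, 19, 19] = 2.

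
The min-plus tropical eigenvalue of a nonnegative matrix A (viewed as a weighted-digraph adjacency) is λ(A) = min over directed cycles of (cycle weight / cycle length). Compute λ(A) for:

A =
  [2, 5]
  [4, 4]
λ(A) = 2

Enumerate directed cycles and compute their means (weight / length). Sample:
  cycle 0 → 0: weight = 2, length = 1, mean = 2/1 ≈ 2.000
  cycle 1 → 1: weight = 4, length = 1, mean = 4/1 ≈ 4.000
  cycle 0 → 1 → 0: weight = 9, length = 2, mean = 9/2 ≈ 4.500
  cycle 1 → 0 → 1: weight = 9, length = 2, mean = 9/2 ≈ 4.500
Minimum mean = 2.000, attained e.g. along the cycle 0 → 0 with weight 2 and length 1. So λ(A) = 2/1 = 2.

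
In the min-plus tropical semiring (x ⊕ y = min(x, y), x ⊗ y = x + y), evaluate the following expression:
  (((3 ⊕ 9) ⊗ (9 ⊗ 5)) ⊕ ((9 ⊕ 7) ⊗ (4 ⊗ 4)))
(((3 ⊕ 9) ⊗ (9 ⊗ 5)) ⊕ ((9 ⊕ 7) ⊗ (4 ⊗ 4))) = 15

Expand innermost to outermost. Recall ⊕ takes the minimum of its arguments and ⊗ takes their sum. Working out the expression (((3 ⊕ 9) ⊗ (9 ⊗ 5)) ⊕ ((9 ⊕ 7) ⊗ (4 ⊗ 4))) gives 15.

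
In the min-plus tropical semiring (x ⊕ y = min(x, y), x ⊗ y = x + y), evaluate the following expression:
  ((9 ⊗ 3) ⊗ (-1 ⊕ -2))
((9 ⊗ 3) ⊗ (-1 ⊕ -2)) = 10

Expand innermost to outermost. Recall ⊕ takes the minimum of its arguments and ⊗ takes their sum. Working out the expression ((9 ⊗ 3) ⊗ (-1 ⊕ -2)) gives 10.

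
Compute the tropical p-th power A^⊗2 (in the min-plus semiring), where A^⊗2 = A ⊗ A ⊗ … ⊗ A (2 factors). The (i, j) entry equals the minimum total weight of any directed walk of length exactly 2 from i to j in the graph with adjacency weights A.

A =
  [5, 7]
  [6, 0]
A^⊗2 =
  [10, 7]
  [6, 0]

Each entry (A^⊗2)_ij equals the minimum over all length-2 walks i = v_0 → v_1 → … → v_2 = j of Σ_t A[v_t][v_{t+1}]. For example, for (i, j) = (0, 1) we minimise over 2 possible intermediate vertex sequences; the minimum is 7, attained along the walk 0 → 1 → 1.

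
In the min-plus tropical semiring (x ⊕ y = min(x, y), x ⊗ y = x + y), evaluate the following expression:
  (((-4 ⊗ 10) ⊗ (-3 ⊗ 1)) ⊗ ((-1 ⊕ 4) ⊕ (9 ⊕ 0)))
(((-4 ⊗ 10) ⊗ (-3 ⊗ 1)) ⊗ ((-1 ⊕ 4) ⊕ (9 ⊕ 0))) = 3

Expand innermost to outermost. Recall ⊕ takes the minimum of its arguments and ⊗ takes their sum. Working out the expression (((-4 ⊗ 10) ⊗ (-3 ⊗ 1)) ⊗ ((-1 ⊕ 4) ⊕ (9 ⊕ 0))) gives 3.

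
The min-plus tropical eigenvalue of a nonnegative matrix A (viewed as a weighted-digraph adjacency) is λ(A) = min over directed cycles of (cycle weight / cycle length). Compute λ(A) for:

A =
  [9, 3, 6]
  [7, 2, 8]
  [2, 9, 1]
λ(A) = 1

Enumerate directed cycles and compute their means (weight / length). Sample:
  cycle 0 → 0: weight = 9, length = 1, mean = 9/1 ≈ 9.000
  cycle 1 → 1: weight = 2, length = 1, mean = 2/1 ≈ 2.000
  cycle 2 → 2: weight = 1, length = 1, mean = 1/1 ≈ 1.000
  cycle 0 → 1 → 0: weight = 10, length = 2, mean = 10/2 ≈ 5.000
  cycle 0 → 2 → 0: weight = 8, length = 2, mean = 8/2 ≈ 4.000
  cycle 1 → 0 → 1: weight = 10, length = 2, mean = 10/2 ≈ 5.000
Minimum mean = 1.000, attained e.g. along the cycle 2 → 2 with weight 1 and length 1. So λ(A) = 1/1 = 1.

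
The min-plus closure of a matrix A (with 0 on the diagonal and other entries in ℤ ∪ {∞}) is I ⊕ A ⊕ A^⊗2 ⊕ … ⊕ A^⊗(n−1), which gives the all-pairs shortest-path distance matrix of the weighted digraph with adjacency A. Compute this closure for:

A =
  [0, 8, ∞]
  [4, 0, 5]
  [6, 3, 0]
Closure =
  [0, 8, 13]
  [4, 0, 5]
  [6, 3, 0]

This is the Floyd-Warshall all-pairs shortest-path computation. For each intermediate vertex k = 0, 1, …, 2, update dist[i][j] ← min(dist[i][j], dist[i][k] + dist[k][j]). The final matrix gives, for each (i, j), the minimum total weight of any directed path from i to j (possibly empty when i = j).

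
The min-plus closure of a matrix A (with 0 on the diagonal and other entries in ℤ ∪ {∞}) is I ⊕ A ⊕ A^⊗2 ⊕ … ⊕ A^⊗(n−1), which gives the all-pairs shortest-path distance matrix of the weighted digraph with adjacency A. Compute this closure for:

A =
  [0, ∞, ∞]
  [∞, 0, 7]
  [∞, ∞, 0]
Closure =
  [0, ∞, ∞]
  [∞, 0, 7]
  [∞, ∞, 0]

This is the Floyd-Warshall all-pairs shortest-path computation. For each intermediate vertex k = 0, 1, …, 2, update dist[i][j] ← min(dist[i][j], dist[i][k] + dist[k][j]). The final matrix gives, for each (i, j), the minimum total weight of any directed path from i to j (possibly empty when i = j).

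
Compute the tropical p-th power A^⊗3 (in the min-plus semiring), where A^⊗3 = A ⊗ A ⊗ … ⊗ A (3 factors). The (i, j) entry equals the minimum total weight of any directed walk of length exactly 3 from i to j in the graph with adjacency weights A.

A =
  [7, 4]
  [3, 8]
A^⊗3 =
  [14, 11]
  [10, 14]

Each entry (A^⊗3)_ij equals the minimum over all length-3 walks i = v_0 → v_1 → … → v_3 = j of Σ_t A[v_t][v_{t+1}]. For example, for (i, j) = (0, 1) we minimise over 4 possible intermediate vertex sequences; the minimum is 11, attained along the walk 0 → 1 → 0 → 1.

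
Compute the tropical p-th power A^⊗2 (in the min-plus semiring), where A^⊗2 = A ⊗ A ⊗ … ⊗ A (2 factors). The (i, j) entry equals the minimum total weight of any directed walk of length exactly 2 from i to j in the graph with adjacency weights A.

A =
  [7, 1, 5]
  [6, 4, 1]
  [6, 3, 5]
A^⊗2 =
  [7, 5, 2]
  [7, 4, 5]
  [9, 7, 4]

Each entry (A^⊗2)_ij equals the minimum over all length-2 walks i = v_0 → v_1 → … → v_2 = j of Σ_t A[v_t][v_{t+1}]. For example, for (i, j) = (0, 2) we minimise over 3 possible intermediate vertex sequences; the minimum is 2, attained along the walk 0 → 1 → 2.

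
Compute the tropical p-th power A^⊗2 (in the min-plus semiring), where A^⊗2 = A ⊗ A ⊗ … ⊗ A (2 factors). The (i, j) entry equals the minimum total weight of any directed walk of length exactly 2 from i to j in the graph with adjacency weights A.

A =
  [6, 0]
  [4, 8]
A^⊗2 =
  [4, 6]
  [10, 4]

Each entry (A^⊗2)_ij equals the minimum over all length-2 walks i = v_0 → v_1 → … → v_2 = j of Σ_t A[v_t][v_{t+1}]. For example, for (i, j) = (0, 1) we minimise over 2 possible intermediate vertex sequences; the minimum is 6, attained along the walk 0 → 0 → 1.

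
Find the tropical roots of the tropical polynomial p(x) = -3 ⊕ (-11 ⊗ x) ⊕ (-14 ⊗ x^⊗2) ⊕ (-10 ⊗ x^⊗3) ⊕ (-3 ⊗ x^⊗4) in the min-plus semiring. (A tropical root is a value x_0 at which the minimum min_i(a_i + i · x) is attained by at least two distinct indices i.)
Roots: {-7, -4, 3, 8}

Each tropical root is a break point of the lower envelope of the lines y = a_i + i · x (there are 5 lines, with slopes 0, 1, ..., 4). Only the lines that attain the minimum somewhere contribute to roots; other lines are dominated. Here the surviving (envelope) indices are i = 4, i = 3, i = 2, i = 1, i = 0.
Intersections between consecutive envelope lines give the roots: for adjacent envelope indices i < j the intersection is x = (a_i − a_j) / (j − i). Reading off the sorted break points: {-7, -4, 3, 8}.
Verification: at each break x_0, at least two indices attain the minimum of min_i(a_i + i · x_0).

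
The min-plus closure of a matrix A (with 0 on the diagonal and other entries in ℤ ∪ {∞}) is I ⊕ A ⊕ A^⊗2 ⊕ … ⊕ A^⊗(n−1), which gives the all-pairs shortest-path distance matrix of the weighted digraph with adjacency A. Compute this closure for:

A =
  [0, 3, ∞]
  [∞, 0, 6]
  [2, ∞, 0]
Closure =
  [0, 3, 9]
  [8, 0, 6]
  [2, 5, 0]

This is the Floyd-Warshall all-pairs shortest-path computation. For each intermediate vertex k = 0, 1, …, 2, update dist[i][j] ← min(dist[i][j], dist[i][k] + dist[k][j]). The final matrix gives, for each (i, j), the minimum total weight of any directed path from i to j (possibly empty when i = j).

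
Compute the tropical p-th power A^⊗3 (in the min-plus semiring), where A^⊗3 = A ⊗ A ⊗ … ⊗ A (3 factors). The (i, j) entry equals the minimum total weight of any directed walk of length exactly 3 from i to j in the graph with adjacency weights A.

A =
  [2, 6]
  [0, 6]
A^⊗3 =
  [6, 10]
  [4, 8]

Each entry (A^⊗3)_ij equals the minimum over all length-3 walks i = v_0 → v_1 → … → v_3 = j of Σ_t A[v_t][v_{t+1}]. For example, for (i, j) = (0, 1) we minimise over 4 possible intermediate vertex sequences; the minimum is 10, attained along the walk 0 → 0 → 0 → 1.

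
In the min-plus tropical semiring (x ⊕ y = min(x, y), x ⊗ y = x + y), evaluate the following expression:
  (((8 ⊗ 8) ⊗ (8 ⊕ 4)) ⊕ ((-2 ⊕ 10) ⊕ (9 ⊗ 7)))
(((8 ⊗ 8) ⊗ (8 ⊕ 4)) ⊕ ((-2 ⊕ 10) ⊕ (9 ⊗ 7))) = -2

Expand innermost to outermost. Recall ⊕ takes the minimum of its arguments and ⊗ takes their sum. Working out the expression (((8 ⊗ 8) ⊗ (8 ⊕ 4)) ⊕ ((-2 ⊕ 10) ⊕ (9 ⊗ 7))) gives -2.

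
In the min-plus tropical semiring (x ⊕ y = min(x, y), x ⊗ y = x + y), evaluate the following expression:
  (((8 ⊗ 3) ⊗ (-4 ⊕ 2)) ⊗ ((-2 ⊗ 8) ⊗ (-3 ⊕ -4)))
(((8 ⊗ 3) ⊗ (-4 ⊕ 2)) ⊗ ((-2 ⊗ 8) ⊗ (-3 ⊕ -4))) = 9

Expand innermost to outermost. Recall ⊕ takes the minimum of its arguments and ⊗ takes their sum. Working out the expression (((8 ⊗ 3) ⊗ (-4 ⊕ 2)) ⊗ ((-2 ⊗ 8) ⊗ (-3 ⊕ -4))) gives 9.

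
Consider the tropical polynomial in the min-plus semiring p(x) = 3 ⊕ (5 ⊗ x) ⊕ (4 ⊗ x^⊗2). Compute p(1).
p(1) = 3

A tropical monomial a ⊗ x^⊗i evaluates to a + i · x. Evaluating each term at x = 1:
  Term 0 contributes 3 + 0 · 1 = 3
  Term 1 contributes 5 + 1 · 1 = 6
  Term 2 contributes 4 + 2 · 1 = 6
p(1) = ⊕ of these = min[3, 6, 6] = 3.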